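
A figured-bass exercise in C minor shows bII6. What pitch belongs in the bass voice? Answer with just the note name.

F

bII in C minor has root Db; the chord is Db-F-Ab.
The figure 6 means first inversion — the third is in the bass.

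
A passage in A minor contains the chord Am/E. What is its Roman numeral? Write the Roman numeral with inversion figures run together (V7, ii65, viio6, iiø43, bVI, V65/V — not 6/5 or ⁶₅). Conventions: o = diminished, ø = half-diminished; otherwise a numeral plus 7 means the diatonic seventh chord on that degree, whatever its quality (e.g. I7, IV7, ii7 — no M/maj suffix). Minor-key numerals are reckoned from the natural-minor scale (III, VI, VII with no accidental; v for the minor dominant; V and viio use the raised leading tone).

i64

Stacked in thirds the chord is A-C-E: a minor triad on A.
A is scale degree 1 in A minor, and a minor triad on that degree is written i.
With E in the bass the chord is in second inversion, so the figured bass is 64.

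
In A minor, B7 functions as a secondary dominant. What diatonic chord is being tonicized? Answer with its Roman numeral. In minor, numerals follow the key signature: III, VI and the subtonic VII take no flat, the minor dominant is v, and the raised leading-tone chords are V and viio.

The chord is a dominant seventh chord on B.
A dominant resolves down a perfect fifth: B → E. In A minor, E is scale degree 5, i.e. V.

V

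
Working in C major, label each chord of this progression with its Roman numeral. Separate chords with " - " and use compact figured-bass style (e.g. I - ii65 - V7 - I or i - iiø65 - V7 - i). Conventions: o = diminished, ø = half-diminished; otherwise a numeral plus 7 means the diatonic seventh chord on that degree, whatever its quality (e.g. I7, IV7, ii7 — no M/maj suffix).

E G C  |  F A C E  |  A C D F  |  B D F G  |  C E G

I6 - IV7 - ii43 - V65 - I

E-G-C: major triad on C = scale degree 1 → I6.
F-A-C-E: root F is the subdominant; major seventh chord there is IV7.
A-C-D-F: minor seventh chord on D = scale degree 2 → ii43.
B-D-F-G: dominant seventh chord on G = scale degree 5 → V65.
C-E-G: root C is the tonic; major triad there is I.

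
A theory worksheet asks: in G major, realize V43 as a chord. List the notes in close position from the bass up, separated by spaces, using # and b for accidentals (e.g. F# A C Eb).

A C D F#

The numeral's case and figure indicate a dominant seventh chord. In G major its root, the fifth degree, is D.
Stacking thirds from D gives D-F#-A-C.
The figured bass 43 indicates second inversion, placing the fifth (A) in the bass: A-C-D-F#.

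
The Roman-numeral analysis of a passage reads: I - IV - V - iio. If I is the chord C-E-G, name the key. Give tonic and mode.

C major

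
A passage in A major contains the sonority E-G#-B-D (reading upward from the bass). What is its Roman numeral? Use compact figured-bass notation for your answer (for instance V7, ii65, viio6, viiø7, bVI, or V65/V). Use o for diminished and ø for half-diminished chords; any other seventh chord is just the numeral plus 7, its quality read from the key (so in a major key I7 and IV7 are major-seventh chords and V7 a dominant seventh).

V7

The pitches E-G#-B-D form a dominant seventh chord rooted on E.
In A major, E is the dominant; the diatonic dominant seventh chord there is V7.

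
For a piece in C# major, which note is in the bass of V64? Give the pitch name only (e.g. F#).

D#

V in C# major has root G#; the chord is G#-B#-D#.
The figure 64 means second inversion — the fifth is in the bass.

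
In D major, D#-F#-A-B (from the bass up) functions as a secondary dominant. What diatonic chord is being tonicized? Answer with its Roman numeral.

The chord is a dominant seventh chord on B.
A dominant resolves down a perfect fifth: B → E. In D major, E is scale degree 2, i.e. ii.

ii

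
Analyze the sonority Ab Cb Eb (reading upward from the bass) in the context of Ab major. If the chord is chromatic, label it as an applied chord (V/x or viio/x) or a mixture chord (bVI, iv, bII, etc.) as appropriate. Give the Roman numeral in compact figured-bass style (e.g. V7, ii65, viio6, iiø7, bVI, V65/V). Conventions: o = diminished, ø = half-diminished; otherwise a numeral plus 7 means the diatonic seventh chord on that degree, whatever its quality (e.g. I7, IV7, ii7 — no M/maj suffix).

Stacked in thirds the chord is Ab-Cb-Eb: a minor triad on Ab.
Ab is the first degree of Ab major. This is the minor tonic, borrowed from the parallel minor.

i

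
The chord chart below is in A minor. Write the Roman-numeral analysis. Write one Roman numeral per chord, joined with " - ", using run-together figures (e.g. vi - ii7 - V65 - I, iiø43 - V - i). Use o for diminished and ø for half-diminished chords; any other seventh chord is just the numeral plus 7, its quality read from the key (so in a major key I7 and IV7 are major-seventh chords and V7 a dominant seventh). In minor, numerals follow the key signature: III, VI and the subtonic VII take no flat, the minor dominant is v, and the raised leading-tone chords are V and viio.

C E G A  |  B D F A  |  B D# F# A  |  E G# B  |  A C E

C-E-G-A: minor seventh chord on A = scale degree 1 → i65.
B-D-F-A: half-diminished seventh chord on B = scale degree 2 → iiø7.
B-D#-F#-A: chromatic; B is V of V, so V7/V.
E-G#-B has root E, degree 5 in A minor, so V.
A-C-E: root A is the tonic; minor triad there is i.

i65 - iiø7 - V7/V - V - i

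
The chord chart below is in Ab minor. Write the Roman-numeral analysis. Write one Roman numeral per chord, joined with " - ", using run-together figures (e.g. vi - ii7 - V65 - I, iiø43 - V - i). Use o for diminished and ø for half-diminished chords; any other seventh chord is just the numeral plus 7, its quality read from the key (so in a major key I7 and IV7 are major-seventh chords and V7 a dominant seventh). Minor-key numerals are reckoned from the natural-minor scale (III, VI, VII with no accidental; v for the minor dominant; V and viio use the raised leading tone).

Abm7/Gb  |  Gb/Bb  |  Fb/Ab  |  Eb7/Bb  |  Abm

i42 - VII6 - VI6 - V43 - i

Abm7/Gb: root Ab is the tonic; minor seventh chord there is i42.
Gb/Bb: root Gb is the subtonic; major triad there is VII6.
Fb/Ab: root Fb is the submediant; major triad there is VI6.
Eb7/Bb: root Eb is the dominant; dominant seventh chord there is V43.
Abm: root Ab is the tonic; minor triad there is i.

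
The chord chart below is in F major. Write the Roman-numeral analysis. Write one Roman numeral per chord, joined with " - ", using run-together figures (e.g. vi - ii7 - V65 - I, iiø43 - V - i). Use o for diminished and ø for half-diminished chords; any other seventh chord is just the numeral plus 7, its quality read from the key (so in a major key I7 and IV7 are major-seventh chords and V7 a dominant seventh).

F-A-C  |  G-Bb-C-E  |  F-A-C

F-A-C has root F, degree 1 in F major, so I.
G-Bb-C-E: dominant seventh chord on C = scale degree 5 → V43.
F-A-C has root F, degree 1 in F major, so I.

I - V43 - I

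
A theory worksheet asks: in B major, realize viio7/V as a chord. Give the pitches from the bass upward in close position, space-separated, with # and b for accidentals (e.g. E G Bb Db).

E# G# B D

viio7/V is a secondary leading-tone chord. The target V is F# in B major; the applied chord is rooted a semitone below, on E#.
Building a fully diminished seventh chord on E# gives E#-G#-B-D.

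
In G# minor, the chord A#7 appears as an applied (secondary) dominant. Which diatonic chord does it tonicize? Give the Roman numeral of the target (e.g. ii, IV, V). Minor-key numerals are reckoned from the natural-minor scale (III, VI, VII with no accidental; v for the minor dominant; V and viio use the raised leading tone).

V

The chord is a dominant seventh chord on A#.
A dominant resolves down a perfect fifth: A# → D#. In G# minor, D# is scale degree 5, i.e. V.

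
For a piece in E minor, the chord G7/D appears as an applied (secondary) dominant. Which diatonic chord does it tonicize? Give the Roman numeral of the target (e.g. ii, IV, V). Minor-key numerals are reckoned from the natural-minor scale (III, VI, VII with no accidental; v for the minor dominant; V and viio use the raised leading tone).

VI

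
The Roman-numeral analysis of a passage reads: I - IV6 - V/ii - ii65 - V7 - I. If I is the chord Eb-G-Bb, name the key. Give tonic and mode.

The chord Eb is a major triad rooted on Eb; its label is I.
If Eb is scale degree 1 and the mode makes that degree carry a major triad, the tonic is Eb and the mode is major.

Eb major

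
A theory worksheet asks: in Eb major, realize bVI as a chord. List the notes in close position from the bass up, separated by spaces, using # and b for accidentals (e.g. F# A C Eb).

bVI is a major triad on the lowered sixth degree, borrowed from the parallel minor. In Eb major that root is Cb.
So the chord is Cb-Eb-Gb.

Cb Eb Gb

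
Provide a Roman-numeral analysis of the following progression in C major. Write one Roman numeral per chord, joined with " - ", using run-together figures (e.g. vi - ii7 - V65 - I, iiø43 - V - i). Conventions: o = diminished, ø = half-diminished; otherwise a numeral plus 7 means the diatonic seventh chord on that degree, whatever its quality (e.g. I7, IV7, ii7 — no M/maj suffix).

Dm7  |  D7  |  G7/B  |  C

ii7 - V7/V - V65 - I

Dm7 has root D, degree 2 in C major, so ii7.
D7: a dominant seventh chord on D, the applied dominant of V → V7/V.
G7/B: dominant seventh chord on G = scale degree 5 → V65.
C: root C is the tonic; major triad there is I.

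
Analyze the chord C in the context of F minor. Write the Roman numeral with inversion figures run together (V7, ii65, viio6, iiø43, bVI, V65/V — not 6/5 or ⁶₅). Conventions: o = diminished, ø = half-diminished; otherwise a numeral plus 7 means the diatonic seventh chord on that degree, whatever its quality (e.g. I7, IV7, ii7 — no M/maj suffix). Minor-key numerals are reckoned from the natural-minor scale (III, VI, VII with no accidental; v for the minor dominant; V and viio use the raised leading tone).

V

Stacked in thirds the chord is C-E-G: a major triad on C.
In F minor, C is the dominant; the diatonic major triad there is V.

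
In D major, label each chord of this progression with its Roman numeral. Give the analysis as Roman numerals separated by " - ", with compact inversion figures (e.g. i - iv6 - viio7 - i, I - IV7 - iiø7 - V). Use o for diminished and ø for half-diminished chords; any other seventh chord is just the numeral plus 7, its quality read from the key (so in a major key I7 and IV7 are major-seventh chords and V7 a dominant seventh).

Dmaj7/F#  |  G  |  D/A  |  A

Dmaj7/F#: major seventh chord on D = scale degree 1 → I65.
G: major triad on G = scale degree 4 → IV.
D/A has root D, degree 1 in D major, so I64.
A has root A, degree 5 in D major, so V.

I65 - IV - I64 - V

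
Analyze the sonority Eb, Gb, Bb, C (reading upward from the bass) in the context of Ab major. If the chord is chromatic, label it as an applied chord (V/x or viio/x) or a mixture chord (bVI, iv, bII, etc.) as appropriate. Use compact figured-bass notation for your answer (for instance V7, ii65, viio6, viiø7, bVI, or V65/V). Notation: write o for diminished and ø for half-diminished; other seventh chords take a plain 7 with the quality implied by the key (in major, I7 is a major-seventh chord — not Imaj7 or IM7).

viiø65/IV

The pitches C-Eb-Gb-Bb form a half-diminished seventh chord rooted on C.
C sits a half step below Db (IV in Ab major); a diminished chord there is the applied leading-tone chord of IV.
With Eb in the bass the chord is in first inversion, so the figured bass is 65.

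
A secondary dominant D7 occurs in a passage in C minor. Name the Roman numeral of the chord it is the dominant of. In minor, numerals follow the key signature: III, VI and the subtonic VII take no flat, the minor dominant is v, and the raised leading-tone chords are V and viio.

The chord is a dominant seventh chord on D.
A dominant resolves down a perfect fifth: D → G. In C minor, G is scale degree 5, i.e. V.

V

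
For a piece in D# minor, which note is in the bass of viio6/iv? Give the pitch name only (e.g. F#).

A#

The applied chord viio6/iv is rooted on F##: F##-A#-C#.
The figure 6 means first inversion — the third is in the bass.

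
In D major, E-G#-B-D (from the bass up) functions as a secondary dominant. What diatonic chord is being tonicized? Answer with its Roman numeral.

V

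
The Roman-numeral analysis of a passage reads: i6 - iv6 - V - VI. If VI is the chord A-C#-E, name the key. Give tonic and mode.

C# minor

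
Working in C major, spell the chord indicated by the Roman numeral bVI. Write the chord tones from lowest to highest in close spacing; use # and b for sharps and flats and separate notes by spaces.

Ab C Eb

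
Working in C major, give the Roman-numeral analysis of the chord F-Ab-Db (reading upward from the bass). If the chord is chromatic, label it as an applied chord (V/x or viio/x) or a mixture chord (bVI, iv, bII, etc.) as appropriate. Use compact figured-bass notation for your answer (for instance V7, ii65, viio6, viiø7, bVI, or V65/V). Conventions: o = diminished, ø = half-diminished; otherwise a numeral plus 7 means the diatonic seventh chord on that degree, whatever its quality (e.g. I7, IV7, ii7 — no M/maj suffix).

bII6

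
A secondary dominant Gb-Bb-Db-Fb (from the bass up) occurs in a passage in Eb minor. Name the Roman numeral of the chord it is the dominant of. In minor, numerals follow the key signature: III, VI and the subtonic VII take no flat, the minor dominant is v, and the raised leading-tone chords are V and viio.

VI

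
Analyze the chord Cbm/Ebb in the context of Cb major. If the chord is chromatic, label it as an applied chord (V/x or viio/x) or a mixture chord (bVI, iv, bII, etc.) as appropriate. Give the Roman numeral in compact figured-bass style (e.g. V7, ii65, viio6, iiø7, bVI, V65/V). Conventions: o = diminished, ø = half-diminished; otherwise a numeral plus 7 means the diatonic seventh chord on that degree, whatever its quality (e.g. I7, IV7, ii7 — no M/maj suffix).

The pitches Cb-Ebb-Gb form a minor triad rooted on Cb.
Cb is the first degree of Cb major. This is the minor tonic, borrowed from the parallel minor.
With Ebb in the bass the chord is in first inversion, so the figured bass is 6.

i6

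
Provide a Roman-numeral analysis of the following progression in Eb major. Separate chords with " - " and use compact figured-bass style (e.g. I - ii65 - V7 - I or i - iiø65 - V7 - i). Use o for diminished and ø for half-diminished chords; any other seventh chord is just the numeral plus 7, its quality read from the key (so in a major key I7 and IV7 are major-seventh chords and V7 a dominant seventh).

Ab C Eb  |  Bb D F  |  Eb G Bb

IV - V - I

Ab-C-Eb: root Ab is the subdominant; major triad there is IV.
Bb-D-F has root Bb, degree 5 in Eb major, so V.
Eb-G-Bb has root Eb, degree 1 in Eb major, so I.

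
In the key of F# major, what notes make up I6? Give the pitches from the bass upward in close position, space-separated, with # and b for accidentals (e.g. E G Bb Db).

The numeral's case and figure indicate a major triad. In F# major its root, scale degree 1, is F#.
That chord is spelled F#-A#-C#.
With the 6 figure the chord is in first inversion; from the bass A# upward in close position it reads A#-C#-F#.

A# C# F#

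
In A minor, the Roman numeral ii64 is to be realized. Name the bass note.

ii in A minor has root B; the chord is B-D-F#.
The figure 64 means second inversion — the fifth is in the bass.

F#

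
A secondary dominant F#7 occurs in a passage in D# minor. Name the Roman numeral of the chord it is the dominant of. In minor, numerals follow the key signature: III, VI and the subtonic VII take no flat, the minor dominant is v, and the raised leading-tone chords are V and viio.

VI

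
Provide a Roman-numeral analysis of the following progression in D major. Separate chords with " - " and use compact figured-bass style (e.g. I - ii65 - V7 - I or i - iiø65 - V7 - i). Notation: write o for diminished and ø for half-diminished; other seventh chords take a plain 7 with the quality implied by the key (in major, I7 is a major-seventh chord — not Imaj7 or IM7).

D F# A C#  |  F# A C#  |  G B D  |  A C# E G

D-F#-A-C#: root D is the tonic; major seventh chord there is I7.
F#-A-C# has root F#, degree 3 in D major, so iii.
G-B-D: root G is the subdominant; major triad there is IV.
A-C#-E-G has root A, degree 5 in D major, so V7.

I7 - iii - IV - V7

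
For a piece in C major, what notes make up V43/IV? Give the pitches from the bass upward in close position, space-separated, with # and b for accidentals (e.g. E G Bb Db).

The slash means an applied dominant: we want the dominant of IV. In C major, IV is F major, and its dominant is built on C.
Building a dominant seventh chord on C gives C-E-G-Bb.
With the 43 figure the chord is in second inversion; from the bass G upward in close position it reads G-Bb-C-E.

G Bb C E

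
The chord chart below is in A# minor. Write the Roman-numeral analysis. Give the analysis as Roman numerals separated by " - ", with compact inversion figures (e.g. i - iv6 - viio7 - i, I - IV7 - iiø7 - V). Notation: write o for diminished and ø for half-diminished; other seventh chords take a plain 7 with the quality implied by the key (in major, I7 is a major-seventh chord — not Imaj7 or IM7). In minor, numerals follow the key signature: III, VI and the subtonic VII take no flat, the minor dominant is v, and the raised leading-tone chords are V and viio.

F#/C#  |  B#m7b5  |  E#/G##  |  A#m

VI64 - iiø7 - V6 - i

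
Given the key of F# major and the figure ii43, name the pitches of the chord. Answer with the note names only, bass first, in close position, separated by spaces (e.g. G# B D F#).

In F# major, the second degree is G#, and the diatonic chord built there is a minor seventh chord.
Stacking thirds from G# gives G#-B-D#-F#.
The figured bass 43 indicates second inversion, placing the fifth (D#) in the bass: D#-F#-G#-B.

D# F# G# B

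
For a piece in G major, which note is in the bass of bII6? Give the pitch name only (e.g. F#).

C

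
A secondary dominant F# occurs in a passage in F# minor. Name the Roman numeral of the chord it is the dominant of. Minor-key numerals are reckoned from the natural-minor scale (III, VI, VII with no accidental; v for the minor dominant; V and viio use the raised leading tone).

The chord is a major triad on F#.
A dominant resolves down a perfect fifth: F# → B. In F# minor, B is scale degree 4, i.e. iv.

iv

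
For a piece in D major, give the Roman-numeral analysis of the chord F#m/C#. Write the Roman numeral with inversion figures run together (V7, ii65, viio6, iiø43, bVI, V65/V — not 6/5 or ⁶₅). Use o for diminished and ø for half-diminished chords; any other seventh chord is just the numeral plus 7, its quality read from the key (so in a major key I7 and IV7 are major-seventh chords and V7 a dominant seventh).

The pitches F#-A-C# form a minor triad rooted on F#.
F# is scale degree 3 in D major, and a minor triad on that degree is written iii.
With C# in the bass the chord is in second inversion, so the figured bass is 64.

iii64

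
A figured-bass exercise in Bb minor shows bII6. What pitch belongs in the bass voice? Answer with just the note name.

Eb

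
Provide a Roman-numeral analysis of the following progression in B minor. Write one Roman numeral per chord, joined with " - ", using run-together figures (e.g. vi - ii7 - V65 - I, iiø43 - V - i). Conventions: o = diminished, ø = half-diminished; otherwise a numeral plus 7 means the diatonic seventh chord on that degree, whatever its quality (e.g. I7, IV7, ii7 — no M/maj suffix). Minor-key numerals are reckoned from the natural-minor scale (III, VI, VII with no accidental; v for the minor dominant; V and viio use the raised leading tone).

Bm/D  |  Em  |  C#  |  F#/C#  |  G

i6 - iv - V/V - V64 - VI

Bm/D: minor triad on B = scale degree 1 → i6.
Em: root E is the subdominant; minor triad there is iv.
C# is the secondary dominant of V (major triad on C#): V/V.
F#/C#: root F# is the dominant; major triad there is V64.
G: major triad on G = scale degree 6 → VI.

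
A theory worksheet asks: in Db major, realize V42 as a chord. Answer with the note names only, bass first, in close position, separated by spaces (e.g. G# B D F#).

Gb Ab C Eb

The numeral's case and figure indicate a dominant seventh chord. In Db major its root, the dominant, is Ab.
Stacking thirds from Ab gives Ab-C-Eb-Gb.
With the 42 figure the chord is in third inversion; from the bass Gb upward in close position it reads Gb-Ab-C-Eb.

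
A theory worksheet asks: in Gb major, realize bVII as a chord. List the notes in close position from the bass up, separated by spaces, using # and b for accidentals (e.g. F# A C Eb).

Fb Ab Cb

Scale degree 7 in Gb major is F; lowering it a half step gives Fb. bVII is a major triad on the lowered seventh degree (the subtonic), borrowed from the parallel minor.
So the chord is Fb-Ab-Cb.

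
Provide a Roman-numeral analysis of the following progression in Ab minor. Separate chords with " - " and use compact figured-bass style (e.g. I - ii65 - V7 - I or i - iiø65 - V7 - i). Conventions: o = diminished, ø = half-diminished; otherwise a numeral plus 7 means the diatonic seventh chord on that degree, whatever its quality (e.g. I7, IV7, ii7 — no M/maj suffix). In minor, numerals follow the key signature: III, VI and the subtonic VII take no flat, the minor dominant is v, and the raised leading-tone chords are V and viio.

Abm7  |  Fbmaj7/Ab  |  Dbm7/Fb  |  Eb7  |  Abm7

Abm7 has root Ab, degree 1 in Ab minor, so i7.
Fbmaj7/Ab: major seventh chord on Fb = scale degree 6 → VI65.
Dbm7/Fb: root Db is the subdominant; minor seventh chord there is iv65.
Eb7 has root Eb, degree 5 in Ab minor, so V7.
Abm7: root Ab is the tonic; minor seventh chord there is i7.

i7 - VI65 - iv65 - V7 - i7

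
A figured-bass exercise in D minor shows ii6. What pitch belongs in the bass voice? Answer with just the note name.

G

ii in D minor has root E; the chord is E-G-B.
The figure 6 means first inversion — the third is in the bass.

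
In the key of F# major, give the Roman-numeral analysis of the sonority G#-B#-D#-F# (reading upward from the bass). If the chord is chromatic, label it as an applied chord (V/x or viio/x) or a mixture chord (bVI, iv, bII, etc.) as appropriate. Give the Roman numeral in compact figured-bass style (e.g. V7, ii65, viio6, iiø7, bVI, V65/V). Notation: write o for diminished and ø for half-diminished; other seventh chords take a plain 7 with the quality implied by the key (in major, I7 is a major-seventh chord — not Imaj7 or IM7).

V7/V

The pitches G#-B#-D#-F# form a dominant seventh chord rooted on G#.
G# is not a diatonic chord root with this quality in F# major, but it lies a perfect fifth above C# (V), so the chord functions as an applied dominant of V.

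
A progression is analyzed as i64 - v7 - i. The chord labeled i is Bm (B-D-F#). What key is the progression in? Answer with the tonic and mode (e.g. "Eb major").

B minor

The anchor chord is a minor triad on B, labeled i.
If B is scale degree 1 and the mode makes that degree carry a minor triad, the tonic is B and the mode is minor.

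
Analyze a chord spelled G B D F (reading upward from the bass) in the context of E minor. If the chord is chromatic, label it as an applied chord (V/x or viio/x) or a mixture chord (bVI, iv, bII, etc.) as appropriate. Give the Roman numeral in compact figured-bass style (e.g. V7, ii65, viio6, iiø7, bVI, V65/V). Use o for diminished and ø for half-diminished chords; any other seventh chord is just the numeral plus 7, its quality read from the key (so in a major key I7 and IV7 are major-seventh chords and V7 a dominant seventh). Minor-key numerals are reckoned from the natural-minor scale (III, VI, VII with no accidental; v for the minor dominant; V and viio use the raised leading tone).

V7/VI

Stacked in thirds the chord is G-B-D-F: a dominant seventh chord on G.
G is not a diatonic chord root with this quality in E minor, but it lies a perfect fifth above C (VI), so the chord functions as an applied dominant of VI.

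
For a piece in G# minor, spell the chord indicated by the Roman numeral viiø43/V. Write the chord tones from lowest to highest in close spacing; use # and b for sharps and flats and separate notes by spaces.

G# B# C## E#

The slash marks an applied leading-tone chord: viio of V. In G# minor, V is D#, so the leading tone to it is C##, a half step below.
Building a half-diminished seventh chord on C## gives C##-E#-G#-B#.
With the 43 figure the chord is in second inversion; from the bass G# upward in close position it reads G#-B#-C##-E#.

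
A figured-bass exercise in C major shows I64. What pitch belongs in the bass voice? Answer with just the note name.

I in C major has root C; the chord is C-E-G.
The figure 64 means second inversion — the fifth is in the bass.

G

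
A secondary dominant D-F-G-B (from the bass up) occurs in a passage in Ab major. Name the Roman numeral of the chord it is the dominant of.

iii

The chord is a dominant seventh chord on G.
A dominant resolves down a perfect fifth: G → C. In Ab major, C is scale degree 3, i.e. iii.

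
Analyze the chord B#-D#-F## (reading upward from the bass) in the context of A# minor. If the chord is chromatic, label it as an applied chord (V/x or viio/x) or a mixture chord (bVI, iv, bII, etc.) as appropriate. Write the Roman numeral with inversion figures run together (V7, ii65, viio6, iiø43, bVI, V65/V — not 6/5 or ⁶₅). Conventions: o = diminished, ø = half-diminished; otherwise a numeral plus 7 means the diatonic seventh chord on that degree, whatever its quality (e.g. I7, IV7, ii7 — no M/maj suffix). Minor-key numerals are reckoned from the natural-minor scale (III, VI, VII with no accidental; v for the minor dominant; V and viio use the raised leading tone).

ii

The pitches B#-D#-F## form a minor triad rooted on B#.
B# is the second degree of A# minor. This is the minor supertonic, borrowed from the parallel major (the Dorian ii).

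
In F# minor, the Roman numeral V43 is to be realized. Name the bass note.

V in F# minor has root C#; the chord is C#-E#-G#-B.
The figure 43 means second inversion — the fifth is in the bass.

G#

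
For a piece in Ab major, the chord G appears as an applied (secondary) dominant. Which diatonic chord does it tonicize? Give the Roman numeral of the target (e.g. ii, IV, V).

The chord is a major triad on G.
A dominant resolves down a perfect fifth: G → C. In Ab major, C is scale degree 3, i.e. iii.

iii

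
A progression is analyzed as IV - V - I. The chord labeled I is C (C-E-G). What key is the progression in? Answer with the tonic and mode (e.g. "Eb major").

The anchor chord is a major triad on C, labeled I.
If C is scale degree 1 and the mode makes that degree carry a major triad, the tonic is C and the mode is major.

C major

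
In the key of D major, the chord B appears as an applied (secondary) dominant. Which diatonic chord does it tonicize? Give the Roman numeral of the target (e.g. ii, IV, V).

ii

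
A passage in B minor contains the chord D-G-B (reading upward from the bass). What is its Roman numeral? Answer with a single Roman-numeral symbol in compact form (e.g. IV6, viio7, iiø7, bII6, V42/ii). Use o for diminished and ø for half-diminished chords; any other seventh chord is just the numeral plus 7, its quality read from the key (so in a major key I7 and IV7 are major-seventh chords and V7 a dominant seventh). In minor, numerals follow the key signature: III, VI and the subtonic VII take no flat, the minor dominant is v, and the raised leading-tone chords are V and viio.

VI64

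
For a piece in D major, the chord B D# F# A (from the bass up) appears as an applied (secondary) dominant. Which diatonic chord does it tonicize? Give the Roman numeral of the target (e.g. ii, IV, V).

ii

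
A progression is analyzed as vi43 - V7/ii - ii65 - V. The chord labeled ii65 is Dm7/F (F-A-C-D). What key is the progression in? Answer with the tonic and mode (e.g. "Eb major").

ii65 is given as F-A-C-D — a minor seventh chord with root D.
ii65 on D implies D is the supertonic; that puts the tonic at C, and the lowercase numeral fits major mode.

C major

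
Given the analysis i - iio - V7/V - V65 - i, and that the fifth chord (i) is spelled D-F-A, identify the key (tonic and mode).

D minor

i is given as D-F-A — a minor triad with root D.
If D is scale degree 1 and the mode makes that degree carry a minor triad, the tonic is D and the mode is minor.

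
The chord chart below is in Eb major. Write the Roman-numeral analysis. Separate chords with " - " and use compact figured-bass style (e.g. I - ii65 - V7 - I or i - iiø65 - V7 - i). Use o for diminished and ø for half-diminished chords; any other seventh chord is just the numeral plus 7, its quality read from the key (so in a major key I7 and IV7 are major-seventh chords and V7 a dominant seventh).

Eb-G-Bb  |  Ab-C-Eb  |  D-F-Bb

Eb-G-Bb: major triad on Eb = scale degree 1 → I.
Ab-C-Eb has root Ab, degree 4 in Eb major, so IV.
D-F-Bb has root Bb, degree 5 in Eb major, so V6.

I - IV - V6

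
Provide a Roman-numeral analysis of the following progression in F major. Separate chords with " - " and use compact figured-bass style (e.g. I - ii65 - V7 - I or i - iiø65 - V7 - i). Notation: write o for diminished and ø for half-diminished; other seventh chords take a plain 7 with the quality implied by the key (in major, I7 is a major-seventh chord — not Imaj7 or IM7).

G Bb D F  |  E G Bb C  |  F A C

G-Bb-D-F: minor seventh chord on G = scale degree 2 → ii7.
E-G-Bb-C: root C is the dominant; dominant seventh chord there is V65.
F-A-C: major triad on F = scale degree 1 → I.

ii7 - V65 - I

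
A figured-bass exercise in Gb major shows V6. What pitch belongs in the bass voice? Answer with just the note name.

F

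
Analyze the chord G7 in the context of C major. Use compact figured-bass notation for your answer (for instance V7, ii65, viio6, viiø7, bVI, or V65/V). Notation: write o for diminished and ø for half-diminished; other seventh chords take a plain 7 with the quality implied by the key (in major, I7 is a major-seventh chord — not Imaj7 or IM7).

V7

Stacked in thirds the chord is G-B-D-F: a dominant seventh chord on G.
In C major, G is the dominant; the diatonic dominant seventh chord there is V7.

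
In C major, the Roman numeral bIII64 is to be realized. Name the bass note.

Bb

bIII in C major has root Eb; the chord is Eb-G-Bb.
The figure 64 means second inversion — the fifth is in the bass.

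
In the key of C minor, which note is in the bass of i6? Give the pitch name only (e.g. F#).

i in C minor has root C; the chord is C-Eb-G.
The figure 6 means first inversion — the third is in the bass.

Eb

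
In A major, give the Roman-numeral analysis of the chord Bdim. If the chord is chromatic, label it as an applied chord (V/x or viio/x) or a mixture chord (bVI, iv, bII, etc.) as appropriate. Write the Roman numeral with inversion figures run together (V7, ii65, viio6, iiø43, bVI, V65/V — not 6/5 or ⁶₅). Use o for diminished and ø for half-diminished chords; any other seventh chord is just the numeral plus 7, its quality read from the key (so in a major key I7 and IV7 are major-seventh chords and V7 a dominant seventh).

iio

The pitches B-D-F form a diminished triad rooted on B.
B is the second degree of A major. This is the diminished supertonic triad, borrowed from the parallel minor.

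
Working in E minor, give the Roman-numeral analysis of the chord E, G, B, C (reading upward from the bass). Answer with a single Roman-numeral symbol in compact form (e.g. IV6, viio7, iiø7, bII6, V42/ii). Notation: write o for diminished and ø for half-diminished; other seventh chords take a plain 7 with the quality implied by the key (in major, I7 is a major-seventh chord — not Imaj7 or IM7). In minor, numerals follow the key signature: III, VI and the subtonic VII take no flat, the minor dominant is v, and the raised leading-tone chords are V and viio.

Stacked in thirds the chord is C-E-G-B: a major seventh chord on C.
In E minor, C is the submediant; the diatonic major seventh chord there is VI7.
With E in the bass the chord is in first inversion, so the figured bass is 65.

VI65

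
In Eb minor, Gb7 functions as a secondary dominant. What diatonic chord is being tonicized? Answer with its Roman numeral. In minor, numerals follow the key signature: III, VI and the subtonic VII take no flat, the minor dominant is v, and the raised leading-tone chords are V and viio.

VI

The chord is a dominant seventh chord on Gb.
A dominant resolves down a perfect fifth: Gb → Cb. In Eb minor, Cb is scale degree 6, i.e. VI.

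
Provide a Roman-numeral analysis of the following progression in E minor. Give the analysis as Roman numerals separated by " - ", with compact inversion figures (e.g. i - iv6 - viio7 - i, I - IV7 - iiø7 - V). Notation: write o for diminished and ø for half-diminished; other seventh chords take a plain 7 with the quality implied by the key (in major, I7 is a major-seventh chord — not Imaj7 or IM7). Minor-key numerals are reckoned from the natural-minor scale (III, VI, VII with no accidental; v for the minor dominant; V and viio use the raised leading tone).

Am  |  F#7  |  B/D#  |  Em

iv - V7/V - V6 - i

Am: root A is the subdominant; minor triad there is iv.
F#7: a dominant seventh chord on F#, the applied dominant of V → V7/V.
B/D#: root B is the dominant; major triad there is V6.
Em: root E is the tonic; minor triad there is i.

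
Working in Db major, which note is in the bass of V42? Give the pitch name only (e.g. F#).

Gb

V in Db major has root Ab; the chord is Ab-C-Eb-Gb.
The figure 42 means third inversion — the seventh is in the bass.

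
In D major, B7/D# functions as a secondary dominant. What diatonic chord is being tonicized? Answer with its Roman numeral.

ii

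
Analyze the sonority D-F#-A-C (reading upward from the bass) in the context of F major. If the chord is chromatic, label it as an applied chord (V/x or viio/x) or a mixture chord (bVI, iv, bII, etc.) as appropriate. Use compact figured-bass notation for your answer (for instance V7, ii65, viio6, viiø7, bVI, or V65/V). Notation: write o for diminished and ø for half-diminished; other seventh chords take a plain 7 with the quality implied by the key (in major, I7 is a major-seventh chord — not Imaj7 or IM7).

The pitches D-F#-A-C form a dominant seventh chord rooted on D.
D is not a diatonic chord root with this quality in F major, but it lies a perfect fifth above G (ii), so the chord functions as an applied dominant of ii.

V7/ii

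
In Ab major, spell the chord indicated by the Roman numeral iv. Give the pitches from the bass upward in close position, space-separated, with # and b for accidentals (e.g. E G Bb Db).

Db Fb Ab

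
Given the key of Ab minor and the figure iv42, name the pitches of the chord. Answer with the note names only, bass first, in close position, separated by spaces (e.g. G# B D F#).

Cb Db Fb Ab

In Ab minor, the fourth degree is Db, and the diatonic chord built there is a minor seventh chord.
That chord is spelled Db-Fb-Ab-Cb.
The figured bass 42 indicates third inversion, placing the seventh (Cb) in the bass: Cb-Db-Fb-Ab.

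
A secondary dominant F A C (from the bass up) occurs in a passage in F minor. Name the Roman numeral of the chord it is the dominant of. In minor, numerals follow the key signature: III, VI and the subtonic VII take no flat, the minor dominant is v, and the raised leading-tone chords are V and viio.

iv

The chord is a major triad on F.
A dominant resolves down a perfect fifth: F → Bb. In F minor, Bb is scale degree 4, i.e. iv.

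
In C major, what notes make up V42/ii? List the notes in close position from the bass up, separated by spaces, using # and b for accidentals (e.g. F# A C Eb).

G A C# E

V42/ii is a secondary dominant — the dominant seventh of ii. ii in C major is D, so the applied chord's root is A, a perfect fifth above.
Building a dominant seventh chord on A gives A-C#-E-G.
With the 42 figure the chord is in third inversion; from the bass G upward in close position it reads G-A-C#-E.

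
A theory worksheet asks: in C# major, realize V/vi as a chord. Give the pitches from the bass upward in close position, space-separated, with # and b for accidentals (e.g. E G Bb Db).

The slash means an applied dominant: we want the dominant of vi. In C# major, vi is A# minor, and its dominant is built on E#.
Building a major triad on E# gives E#-G##-B#.

E# G## B#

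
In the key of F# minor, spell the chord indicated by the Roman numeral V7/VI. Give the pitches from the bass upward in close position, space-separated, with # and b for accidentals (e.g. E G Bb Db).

A C# E G

V7/VI is a secondary dominant — the dominant seventh of VI. VI in F# minor is D, so the applied chord's root is A, a perfect fifth above.
Building a dominant seventh chord on A gives A-C#-E-G.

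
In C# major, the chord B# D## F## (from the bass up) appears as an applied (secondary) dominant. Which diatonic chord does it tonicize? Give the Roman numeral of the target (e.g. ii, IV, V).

iii

The chord is a major triad on B#.
A dominant resolves down a perfect fifth: B# → E#. In C# major, E# is scale degree 3, i.e. iii.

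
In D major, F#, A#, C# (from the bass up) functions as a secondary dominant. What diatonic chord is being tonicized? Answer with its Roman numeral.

vi

The chord is a major triad on F#.
A dominant resolves down a perfect fifth: F# → B. In D major, B is scale degree 6, i.e. vi.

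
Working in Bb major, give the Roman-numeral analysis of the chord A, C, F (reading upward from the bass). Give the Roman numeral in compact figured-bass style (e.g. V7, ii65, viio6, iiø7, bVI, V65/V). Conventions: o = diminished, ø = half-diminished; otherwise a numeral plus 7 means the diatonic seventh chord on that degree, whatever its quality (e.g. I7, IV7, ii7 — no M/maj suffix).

V6

Stacked in thirds the chord is F-A-C: a major triad on F.
F is scale degree 5 in Bb major, and a major triad on that degree is written V.
With A in the bass the chord is in first inversion, so the figured bass is 6.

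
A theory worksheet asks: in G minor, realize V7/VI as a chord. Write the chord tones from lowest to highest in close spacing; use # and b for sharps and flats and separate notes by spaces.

The slash means an applied dominant: we want the dominant of VI. In G minor, VI is Eb major, and its dominant is built on Bb.
Building a dominant seventh chord on Bb gives Bb-D-F-Ab.

Bb D F Ab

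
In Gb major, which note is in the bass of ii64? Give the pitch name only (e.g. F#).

Eb

ii in Gb major has root Ab; the chord is Ab-Cb-Eb.
The figure 64 means second inversion — the fifth is in the bass.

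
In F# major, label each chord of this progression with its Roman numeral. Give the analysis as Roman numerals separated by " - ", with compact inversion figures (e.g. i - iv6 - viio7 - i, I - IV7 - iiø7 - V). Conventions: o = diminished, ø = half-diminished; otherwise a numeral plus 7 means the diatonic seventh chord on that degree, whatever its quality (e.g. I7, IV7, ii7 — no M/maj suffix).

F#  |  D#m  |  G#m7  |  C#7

F# has root F#, degree 1 in F# major, so I.
D#m: minor triad on D# = scale degree 6 → vi.
G#m7: minor seventh chord on G# = scale degree 2 → ii7.
C#7 has root C#, degree 5 in F# major, so V7.

I - vi - ii7 - V7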